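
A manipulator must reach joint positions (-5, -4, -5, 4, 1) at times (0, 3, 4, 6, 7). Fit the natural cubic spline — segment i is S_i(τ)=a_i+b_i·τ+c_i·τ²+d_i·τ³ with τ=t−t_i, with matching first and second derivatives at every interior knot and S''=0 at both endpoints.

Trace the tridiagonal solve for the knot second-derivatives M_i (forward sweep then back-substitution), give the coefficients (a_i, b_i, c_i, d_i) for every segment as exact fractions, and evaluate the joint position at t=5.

Δ: Δ0=1/3, Δ1=-1, Δ2=9/2, Δ3=-3
row 1: diag=8, rhs=-8; c'=1/8, d'=-1
row 2: denom=6−1·1/8=47/8; d'=(33−1·-1)/(47/8)=272/47
row 3: denom=6−2·16/47=250/47; d'=(-45−2·272/47)/(250/47)=-2659/250
back: M3=-2659/250
back: M2=272/47−16/47·-2659/250=1176/125
back: M1=-1−1/8·1176/125=-272/125
M: M0=0, M1=-272/125, M2=1176/125, M3=-2659/250, M4=0
seg 0: a=-5, c=M0/2=0, d=(M1−M0)/(6·3)=-136/1125, b=Δ0−h0·(2M0+M1)/6=533/375
seg 1: a=-4, c=M1/2=-136/125, d=(M2−M1)/(6·1)=724/375, b=Δ1−h1·(2M1+M2)/6=-691/375
seg 2: a=-5, c=M2/2=588/125, d=(M3−M2)/(6·2)=-5011/3000, b=Δ2−h2·(2M2+M3)/6=133/75
seg 3: a=4, c=M3/2=-2659/500, d=(M4−M3)/(6·1)=2659/1500, b=Δ3−h3·(2M3+M4)/6=409/750
t_q=5 → seg 2, τ=1; S=-5+133/75·τ+588/125·τ²+-5011/3000·τ³=-193/1000

  seg 0: a=-5 b=533/375 c=0 d=-136/1125
  seg 1: a=-4 b=-691/375 c=-136/125 d=724/375
  seg 2: a=-5 b=133/75 c=588/125 d=-5011/3000
  seg 3: a=4 b=409/750 c=-2659/500 d=2659/1500
S(5) = -193/1000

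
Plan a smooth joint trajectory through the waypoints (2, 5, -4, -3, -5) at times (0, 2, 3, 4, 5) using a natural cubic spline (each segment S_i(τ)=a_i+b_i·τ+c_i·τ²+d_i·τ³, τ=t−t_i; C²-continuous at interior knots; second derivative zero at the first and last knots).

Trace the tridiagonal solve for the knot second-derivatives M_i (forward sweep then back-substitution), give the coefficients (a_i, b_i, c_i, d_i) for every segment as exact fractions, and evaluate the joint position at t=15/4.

Δ: Δ0=3/2, Δ1=-9, Δ2=1, Δ3=-2
row 1: diag=6, rhs=-63; c'=1/6, d'=-21/2
row 2: denom=4−1·1/6=23/6; d'=(60−1·-21/2)/(23/6)=423/23
row 3: denom=4−1·6/23=86/23; d'=(-18−1·423/23)/(86/23)=-837/86
back: M3=-837/86
back: M2=423/23−6/23·-837/86=900/43
back: M1=-21/2−1/6·900/43=-1203/86
M: M0=0, M1=-1203/86, M2=900/43, M3=-837/86, M4=0
seg 0: a=2, c=M0/2=0, d=(M1−M0)/(6·2)=-401/344, b=Δ0−h0·(2M0+M1)/6=265/43
seg 1: a=5, c=M1/2=-1203/172, d=(M2−M1)/(6·1)=1001/172, b=Δ1−h1·(2M1+M2)/6=-673/86
seg 2: a=-4, c=M2/2=450/43, d=(M3−M2)/(6·1)=-879/172, b=Δ2−h2·(2M2+M3)/6=-749/172
seg 3: a=-3, c=M3/2=-837/172, d=(M4−M3)/(6·1)=279/172, b=Δ3−h3·(2M3+M4)/6=107/86
t_q=15/4 → seg 2, τ=3/4; S=-4+-749/172·τ+450/43·τ²+-879/172·τ³=-38917/11008

  seg 0: a=2 b=265/43 c=0 d=-401/344
  seg 1: a=5 b=-673/86 c=-1203/172 d=1001/172
  seg 2: a=-4 b=-749/172 c=450/43 d=-879/172
  seg 3: a=-3 b=107/86 c=-837/172 d=279/172
S(15/4) = -38917/11008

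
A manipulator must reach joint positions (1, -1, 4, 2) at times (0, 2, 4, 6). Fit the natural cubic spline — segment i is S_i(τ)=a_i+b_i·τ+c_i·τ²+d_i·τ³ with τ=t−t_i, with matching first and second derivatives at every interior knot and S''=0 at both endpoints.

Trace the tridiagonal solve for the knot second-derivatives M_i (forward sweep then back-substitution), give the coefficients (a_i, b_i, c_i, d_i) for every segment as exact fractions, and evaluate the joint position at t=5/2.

Δ: Δ0=-1, Δ1=5/2, Δ2=-1
row 1: diag=8, rhs=21; c'=1/4, d'=21/8
row 2: denom=8−2·1/4=15/2; d'=(-21−2·21/8)/(15/2)=-7/2
back: M2=-7/2
back: M1=21/8−1/4·-7/2=7/2
M: M0=0, M1=7/2, M2=-7/2, M3=0
seg 0: a=1, c=M0/2=0, d=(M1−M0)/(6·2)=7/24, b=Δ0−h0·(2M0+M1)/6=-13/6
seg 1: a=-1, c=M1/2=7/4, d=(M2−M1)/(6·2)=-7/12, b=Δ1−h1·(2M1+M2)/6=4/3
seg 2: a=4, c=M2/2=-7/4, d=(M3−M2)/(6·2)=7/24, b=Δ2−h2·(2M2+M3)/6=4/3
t_q=5/2 → seg 1, τ=1/2; S=-1+4/3·τ+7/4·τ²+-7/12·τ³=1/32

  seg 0: a=1 b=-13/6 c=0 d=7/24
  seg 1: a=-1 b=4/3 c=7/4 d=-7/12
  seg 2: a=4 b=4/3 c=-7/4 d=7/24
S(5/2) = 1/32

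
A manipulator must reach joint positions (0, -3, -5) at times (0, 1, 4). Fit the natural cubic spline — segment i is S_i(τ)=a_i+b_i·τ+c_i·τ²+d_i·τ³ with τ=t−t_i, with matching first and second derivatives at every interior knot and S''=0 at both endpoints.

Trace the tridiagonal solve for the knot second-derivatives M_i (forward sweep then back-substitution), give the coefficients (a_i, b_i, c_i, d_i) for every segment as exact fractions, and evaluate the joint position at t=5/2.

  seg 0: a=0 b=-79/24 c=0 d=7/24
  seg 1: a=-3 b=-29/12 c=7/8 d=-7/72
S(5/2) = -319/64

Δ: Δ0=-3, Δ1=-2/3
row 1: diag=8, rhs=14; c'=3/8, d'=7/4
back: M1=7/4
M: M0=0, M1=7/4, M2=0
seg 0: a=0, c=M0/2=0, d=(M1−M0)/(6·1)=7/24, b=Δ0−h0·(2M0+M1)/6=-79/24
seg 1: a=-3, c=M1/2=7/8, d=(M2−M1)/(6·3)=-7/72, b=Δ1−h1·(2M1+M2)/6=-29/12
t_q=5/2 → seg 1, τ=3/2; S=-3+-29/12·τ+7/8·τ²+-7/72·τ³=-319/64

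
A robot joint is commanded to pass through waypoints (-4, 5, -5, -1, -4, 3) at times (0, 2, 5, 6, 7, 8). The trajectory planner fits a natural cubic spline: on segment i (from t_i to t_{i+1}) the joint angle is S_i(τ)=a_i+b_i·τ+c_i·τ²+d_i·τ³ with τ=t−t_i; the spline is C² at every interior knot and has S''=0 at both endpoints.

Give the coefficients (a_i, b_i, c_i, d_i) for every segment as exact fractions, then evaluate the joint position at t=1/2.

  seg 0: a=-4 b=43907/6150 c=0 d=-2029/3075
  seg 1: a=5 b=-4789/6150 c=-4058/1025 d=19111/18450
  seg 2: a=-5 b=10561/3075 c=2199/410 d=-29507/6150
  seg 3: a=-1 b=-1429/6150 c=-9256/1025 d=7703/1230
  seg 4: a=-4 b=1522/3075 c=20003/2050 d=-20003/6150
S(1/2) = -841/1640

Δ: Δ0=9/2, Δ1=-10/3, Δ2=4, Δ3=-3, Δ4=7
row 1: diag=10, rhs=-47; c'=3/10, d'=-47/10
row 2: denom=8−3·3/10=71/10; d'=(44−3·-47/10)/(71/10)=581/71
row 3: denom=4−1·10/71=274/71; d'=(-42−1·581/71)/(274/71)=-3563/274
row 4: denom=4−1·71/274=1025/274; d'=(60−1·-3563/274)/(1025/274)=20003/1025
back: M4=20003/1025
back: M3=-3563/274−71/274·20003/1025=-18512/1025
back: M2=581/71−10/71·-18512/1025=2199/205
back: M1=-47/10−3/10·2199/205=-8116/1025
M: M0=0, M1=-8116/1025, M2=2199/205, M3=-18512/1025, M4=20003/1025, M5=0
seg 0: a=-4, c=M0/2=0, d=(M1−M0)/(6·2)=-2029/3075, b=Δ0−h0·(2M0+M1)/6=43907/6150
seg 1: a=5, c=M1/2=-4058/1025, d=(M2−M1)/(6·3)=19111/18450, b=Δ1−h1·(2M1+M2)/6=-4789/6150
seg 2: a=-5, c=M2/2=2199/410, d=(M3−M2)/(6·1)=-29507/6150, b=Δ2−h2·(2M2+M3)/6=10561/3075
seg 3: a=-1, c=M3/2=-9256/1025, d=(M4−M3)/(6·1)=7703/1230, b=Δ3−h3·(2M3+M4)/6=-1429/6150
seg 4: a=-4, c=M4/2=20003/2050, d=(M5−M4)/(6·1)=-20003/6150, b=Δ4−h4·(2M4+M5)/6=1522/3075
t_q=1/2 → seg 0, τ=1/2; S=-4+43907/6150·τ+0·τ²+-2029/3075·τ³=-841/1640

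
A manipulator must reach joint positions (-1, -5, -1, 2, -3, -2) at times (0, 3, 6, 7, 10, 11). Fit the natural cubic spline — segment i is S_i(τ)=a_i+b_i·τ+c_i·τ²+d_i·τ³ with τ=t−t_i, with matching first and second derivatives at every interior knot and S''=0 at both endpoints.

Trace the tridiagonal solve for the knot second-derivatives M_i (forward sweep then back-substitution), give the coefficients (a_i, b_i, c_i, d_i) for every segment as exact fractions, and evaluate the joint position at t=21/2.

Δ: Δ0=-4/3, Δ1=4/3, Δ2=3, Δ3=-5/3, Δ4=1
row 1: diag=12, rhs=16; c'=1/4, d'=4/3
row 2: denom=8−3·1/4=29/4; d'=(10−3·4/3)/(29/4)=24/29
row 3: denom=8−1·4/29=228/29; d'=(-28−1·24/29)/(228/29)=-11/3
row 4: denom=8−3·29/76=521/76; d'=(16−3·-11/3)/(521/76)=2052/521
back: M4=2052/521
back: M3=-11/3−29/76·2052/521=-8080/1563
back: M2=24/29−4/29·-8080/1563=2408/1563
back: M1=4/3−1/4·2408/1563=494/521
M: M0=0, M1=494/521, M2=2408/1563, M3=-8080/1563, M4=2052/521, M5=0
seg 0: a=-1, c=M0/2=0, d=(M1−M0)/(6·3)=247/4689, b=Δ0−h0·(2M0+M1)/6=-2825/1563
seg 1: a=-5, c=M1/2=247/521, d=(M2−M1)/(6·3)=463/14067, b=Δ1−h1·(2M1+M2)/6=-602/1563
seg 2: a=-1, c=M2/2=1204/1563, d=(M3−M2)/(6·1)=-1748/1563, b=Δ2−h2·(2M2+M3)/6=5233/1563
seg 3: a=2, c=M3/2=-4040/1563, d=(M4−M3)/(6·3)=7118/14067, b=Δ3−h3·(2M3+M4)/6=799/521
seg 4: a=-3, c=M4/2=1026/521, d=(M5−M4)/(6·1)=-342/521, b=Δ4−h4·(2M4+M5)/6=-163/521
t_q=21/2 → seg 4, τ=1/2; S=-3+-163/521·τ+1026/521·τ²+-342/521·τ³=-5723/2084

  seg 0: a=-1 b=-2825/1563 c=0 d=247/4689
  seg 1: a=-5 b=-602/1563 c=247/521 d=463/14067
  seg 2: a=-1 b=5233/1563 c=1204/1563 d=-1748/1563
  seg 3: a=2 b=799/521 c=-4040/1563 d=7118/14067
  seg 4: a=-3 b=-163/521 c=1026/521 d=-342/521
S(21/2) = -5723/2084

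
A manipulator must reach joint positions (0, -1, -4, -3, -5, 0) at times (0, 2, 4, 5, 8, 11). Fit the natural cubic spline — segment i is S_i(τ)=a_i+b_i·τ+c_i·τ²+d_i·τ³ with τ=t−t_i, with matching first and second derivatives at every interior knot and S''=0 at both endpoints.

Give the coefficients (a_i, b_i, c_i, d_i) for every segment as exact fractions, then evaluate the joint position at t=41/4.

  seg 0: a=0 b=11/311 c=0 d=-333/2488
  seg 1: a=-1 b=-977/622 c=-999/1244 d=1043/2488
  seg 2: a=-4 b=77/311 c=1065/622 d=-597/622
  seg 3: a=-3 b=493/622 c=-363/311 d=3811/16794
  seg 4: a=-5 b=-26/311 c=1633/1866 d=-1633/16794
S(41/4) = -74255/39808

Δ: Δ0=-1/2, Δ1=-3/2, Δ2=1, Δ3=-2/3, Δ4=5/3
row 1: diag=8, rhs=-6; c'=1/4, d'=-3/4
row 2: denom=6−2·1/4=11/2; d'=(15−2·-3/4)/(11/2)=3
row 3: denom=8−1·2/11=86/11; d'=(-10−1·3)/(86/11)=-143/86
row 4: denom=12−3·33/86=933/86; d'=(14−3·-143/86)/(933/86)=1633/933
back: M4=1633/933
back: M3=-143/86−33/86·1633/933=-726/311
back: M2=3−2/11·-726/311=1065/311
back: M1=-3/4−1/4·1065/311=-999/622
M: M0=0, M1=-999/622, M2=1065/311, M3=-726/311, M4=1633/933, M5=0
seg 0: a=0, c=M0/2=0, d=(M1−M0)/(6·2)=-333/2488, b=Δ0−h0·(2M0+M1)/6=11/311
seg 1: a=-1, c=M1/2=-999/1244, d=(M2−M1)/(6·2)=1043/2488, b=Δ1−h1·(2M1+M2)/6=-977/622
seg 2: a=-4, c=M2/2=1065/622, d=(M3−M2)/(6·1)=-597/622, b=Δ2−h2·(2M2+M3)/6=77/311
seg 3: a=-3, c=M3/2=-363/311, d=(M4−M3)/(6·3)=3811/16794, b=Δ3−h3·(2M3+M4)/6=493/622
seg 4: a=-5, c=M4/2=1633/1866, d=(M5−M4)/(6·3)=-1633/16794, b=Δ4−h4·(2M4+M5)/6=-26/311
t_q=41/4 → seg 4, τ=9/4; S=-5+-26/311·τ+1633/1866·τ²+-1633/16794·τ³=-74255/39808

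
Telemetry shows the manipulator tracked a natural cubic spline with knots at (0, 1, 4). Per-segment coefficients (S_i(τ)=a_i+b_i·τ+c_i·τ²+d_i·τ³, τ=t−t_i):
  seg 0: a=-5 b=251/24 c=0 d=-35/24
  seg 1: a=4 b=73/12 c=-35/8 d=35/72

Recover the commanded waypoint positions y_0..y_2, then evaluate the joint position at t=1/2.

y_0=-5 y_1=4 y_2=-4
S(1/2) = 3/64

y_0 = S_0(0) = a_0 = -5
y_1 = S_1(0) = a_1 = 4
y_2 = S_1(3) = -4
t_q=1/2 is in segment 0 (τ=1/2); S_0(τ)=3/64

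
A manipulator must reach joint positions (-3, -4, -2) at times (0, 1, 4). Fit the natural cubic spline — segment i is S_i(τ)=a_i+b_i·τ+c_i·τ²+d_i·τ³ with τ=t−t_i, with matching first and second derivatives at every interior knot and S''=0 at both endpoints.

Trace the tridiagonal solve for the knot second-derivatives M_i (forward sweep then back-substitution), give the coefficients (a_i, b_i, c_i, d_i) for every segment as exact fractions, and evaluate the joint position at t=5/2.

Δ: Δ0=-1, Δ1=2/3
row 1: diag=8, rhs=10; c'=3/8, d'=5/4
back: M1=5/4
M: M0=0, M1=5/4, M2=0
seg 0: a=-3, c=M0/2=0, d=(M1−M0)/(6·1)=5/24, b=Δ0−h0·(2M0+M1)/6=-29/24
seg 1: a=-4, c=M1/2=5/8, d=(M2−M1)/(6·3)=-5/72, b=Δ1−h1·(2M1+M2)/6=-7/12
t_q=5/2 → seg 1, τ=3/2; S=-4+-7/12·τ+5/8·τ²+-5/72·τ³=-237/64

  seg 0: a=-3 b=-29/24 c=0 d=5/24
  seg 1: a=-4 b=-7/12 c=5/8 d=-5/72
S(5/2) = -237/64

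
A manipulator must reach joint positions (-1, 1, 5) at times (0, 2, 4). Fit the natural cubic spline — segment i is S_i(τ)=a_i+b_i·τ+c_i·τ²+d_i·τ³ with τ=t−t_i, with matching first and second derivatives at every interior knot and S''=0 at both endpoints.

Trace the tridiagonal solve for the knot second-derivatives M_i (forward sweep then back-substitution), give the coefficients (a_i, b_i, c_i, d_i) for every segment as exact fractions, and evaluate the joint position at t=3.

Δ: Δ0=1, Δ1=2
row 1: diag=8, rhs=6; c'=1/4, d'=3/4
back: M1=3/4
M: M0=0, M1=3/4, M2=0
seg 0: a=-1, c=M0/2=0, d=(M1−M0)/(6·2)=1/16, b=Δ0−h0·(2M0+M1)/6=3/4
seg 1: a=1, c=M1/2=3/8, d=(M2−M1)/(6·2)=-1/16, b=Δ1−h1·(2M1+M2)/6=3/2
t_q=3 → seg 1, τ=1; S=1+3/2·τ+3/8·τ²+-1/16·τ³=45/16

  seg 0: a=-1 b=3/4 c=0 d=1/16
  seg 1: a=1 b=3/2 c=3/8 d=-1/16
S(3) = 45/16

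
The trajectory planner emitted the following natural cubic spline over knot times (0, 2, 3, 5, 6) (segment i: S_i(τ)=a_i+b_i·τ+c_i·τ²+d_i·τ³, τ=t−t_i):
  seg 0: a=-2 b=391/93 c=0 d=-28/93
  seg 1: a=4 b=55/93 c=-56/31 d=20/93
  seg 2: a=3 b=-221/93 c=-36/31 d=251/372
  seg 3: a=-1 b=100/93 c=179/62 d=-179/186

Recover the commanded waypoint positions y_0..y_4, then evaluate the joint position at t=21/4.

y_0=-2 y_1=4 y_2=3 y_3=-1 y_4=2
S(21/4) = -2245/3968

y_0 = S_0(0) = a_0 = -2
y_1 = S_1(0) = a_1 = 4
y_2 = S_2(0) = a_2 = 3
y_3 = S_3(0) = a_3 = -1
y_4 = S_3(1) = 2
t_q=21/4 is in segment 3 (τ=1/4); S_3(τ)=-2245/3968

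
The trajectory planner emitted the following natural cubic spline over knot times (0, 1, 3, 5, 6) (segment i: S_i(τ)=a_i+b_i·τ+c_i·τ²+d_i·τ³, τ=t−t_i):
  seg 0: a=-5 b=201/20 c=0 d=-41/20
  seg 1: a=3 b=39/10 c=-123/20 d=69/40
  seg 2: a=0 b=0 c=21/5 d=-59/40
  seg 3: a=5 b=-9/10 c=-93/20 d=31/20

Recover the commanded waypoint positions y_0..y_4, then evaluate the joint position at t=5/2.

y_0=-5 y_1=3 y_2=0 y_3=5 y_4=1
S(5/2) = 267/320

y_0 = S_0(0) = a_0 = -5
y_1 = S_1(0) = a_1 = 3
y_2 = S_2(0) = a_2 = 0
y_3 = S_3(0) = a_3 = 5
y_4 = S_3(1) = 1
t_q=5/2 is in segment 1 (τ=3/2); S_1(τ)=267/320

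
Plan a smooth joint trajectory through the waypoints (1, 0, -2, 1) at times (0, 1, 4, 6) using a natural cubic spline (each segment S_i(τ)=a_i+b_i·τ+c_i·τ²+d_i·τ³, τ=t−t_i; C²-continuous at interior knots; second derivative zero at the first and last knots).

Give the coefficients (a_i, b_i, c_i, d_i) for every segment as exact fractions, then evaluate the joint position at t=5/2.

Δ: Δ0=-1, Δ1=-2/3, Δ2=3/2
row 1: diag=8, rhs=2; c'=3/8, d'=1/4
row 2: denom=10−3·3/8=71/8; d'=(13−3·1/4)/(71/8)=98/71
back: M2=98/71
back: M1=1/4−3/8·98/71=-19/71
M: M0=0, M1=-19/71, M2=98/71, M3=0
seg 0: a=1, c=M0/2=0, d=(M1−M0)/(6·1)=-19/426, b=Δ0−h0·(2M0+M1)/6=-407/426
seg 1: a=0, c=M1/2=-19/142, d=(M2−M1)/(6·3)=13/142, b=Δ1−h1·(2M1+M2)/6=-232/213
seg 2: a=-2, c=M2/2=49/71, d=(M3−M2)/(6·2)=-49/426, b=Δ2−h2·(2M2+M3)/6=247/426
t_q=5/2 → seg 1, τ=3/2; S=0+-232/213·τ+-19/142·τ²+13/142·τ³=-1847/1136

  seg 0: a=1 b=-407/426 c=0 d=-19/426
  seg 1: a=0 b=-232/213 c=-19/142 d=13/142
  seg 2: a=-2 b=247/426 c=49/71 d=-49/426
S(5/2) = -1847/1136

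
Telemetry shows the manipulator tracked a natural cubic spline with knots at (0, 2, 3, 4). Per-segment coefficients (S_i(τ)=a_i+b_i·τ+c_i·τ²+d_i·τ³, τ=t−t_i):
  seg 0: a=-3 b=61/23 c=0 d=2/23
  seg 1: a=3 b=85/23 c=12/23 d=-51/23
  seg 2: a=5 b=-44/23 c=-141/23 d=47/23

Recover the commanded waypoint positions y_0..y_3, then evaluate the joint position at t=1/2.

y_0=-3 y_1=3 y_2=5 y_3=-1
S(1/2) = -153/92

y_0 = S_0(0) = a_0 = -3
y_1 = S_1(0) = a_1 = 3
y_2 = S_2(0) = a_2 = 5
y_3 = S_2(1) = -1
t_q=1/2 is in segment 0 (τ=1/2); S_0(τ)=-153/92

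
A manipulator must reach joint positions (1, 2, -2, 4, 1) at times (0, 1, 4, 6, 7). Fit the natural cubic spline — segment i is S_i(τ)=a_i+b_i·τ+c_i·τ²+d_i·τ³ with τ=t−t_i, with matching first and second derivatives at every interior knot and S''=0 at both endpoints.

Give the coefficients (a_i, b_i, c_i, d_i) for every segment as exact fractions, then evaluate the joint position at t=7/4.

  seg 0: a=1 b=958/591 c=0 d=-367/591
  seg 1: a=2 b=-143/591 c=-367/197 d=886/1773
  seg 2: a=-2 b=1225/591 c=519/197 d=-1283/1182
  seg 3: a=4 b=-245/591 c=-764/197 d=764/591
S(7/4) = 6187/6304

Δ: Δ0=1, Δ1=-4/3, Δ2=3, Δ3=-3
row 1: diag=8, rhs=-14; c'=3/8, d'=-7/4
row 2: denom=10−3·3/8=71/8; d'=(26−3·-7/4)/(71/8)=250/71
row 3: denom=6−2·16/71=394/71; d'=(-36−2·250/71)/(394/71)=-1528/197
back: M3=-1528/197
back: M2=250/71−16/71·-1528/197=1038/197
back: M1=-7/4−3/8·1038/197=-734/197
M: M0=0, M1=-734/197, M2=1038/197, M3=-1528/197, M4=0
seg 0: a=1, c=M0/2=0, d=(M1−M0)/(6·1)=-367/591, b=Δ0−h0·(2M0+M1)/6=958/591
seg 1: a=2, c=M1/2=-367/197, d=(M2−M1)/(6·3)=886/1773, b=Δ1−h1·(2M1+M2)/6=-143/591
seg 2: a=-2, c=M2/2=519/197, d=(M3−M2)/(6·2)=-1283/1182, b=Δ2−h2·(2M2+M3)/6=1225/591
seg 3: a=4, c=M3/2=-764/197, d=(M4−M3)/(6·1)=764/591, b=Δ3−h3·(2M3+M4)/6=-245/591
t_q=7/4 → seg 1, τ=3/4; S=2+-143/591·τ+-367/197·τ²+886/1773·τ³=6187/6304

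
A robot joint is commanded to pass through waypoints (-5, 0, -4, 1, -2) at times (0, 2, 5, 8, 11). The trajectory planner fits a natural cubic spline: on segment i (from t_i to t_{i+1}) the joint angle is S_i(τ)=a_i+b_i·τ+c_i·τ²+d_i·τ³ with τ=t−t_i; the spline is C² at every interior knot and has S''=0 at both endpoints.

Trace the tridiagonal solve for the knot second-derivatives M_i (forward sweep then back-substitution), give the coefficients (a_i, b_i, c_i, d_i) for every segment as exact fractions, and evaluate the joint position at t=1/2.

Δ: Δ0=5/2, Δ1=-4/3, Δ2=5/3, Δ3=-1
row 1: diag=10, rhs=-23; c'=3/10, d'=-23/10
row 2: denom=12−3·3/10=111/10; d'=(18−3·-23/10)/(111/10)=83/37
row 3: denom=12−3·10/37=414/37; d'=(-16−3·83/37)/(414/37)=-841/414
back: M3=-841/414
back: M2=83/37−10/37·-841/414=578/207
back: M1=-23/10−3/10·578/207=-433/138
M: M0=0, M1=-433/138, M2=578/207, M3=-841/414, M4=0
seg 0: a=-5, c=M0/2=0, d=(M1−M0)/(6·2)=-433/1656, b=Δ0−h0·(2M0+M1)/6=734/207
seg 1: a=0, c=M1/2=-433/276, d=(M2−M1)/(6·3)=2455/7452, b=Δ1−h1·(2M1+M2)/6=169/414
seg 2: a=-4, c=M2/2=289/207, d=(M3−M2)/(6·3)=-1997/7452, b=Δ2−h2·(2M2+M3)/6=-91/828
seg 3: a=1, c=M3/2=-841/828, d=(M4−M3)/(6·3)=841/7452, b=Δ3−h3·(2M3+M4)/6=427/414
t_q=1/2 → seg 0, τ=1/2; S=-5+734/207·τ+0·τ²+-433/1656·τ³=-14395/4416

  seg 0: a=-5 b=734/207 c=0 d=-433/1656
  seg 1: a=0 b=169/414 c=-433/276 d=2455/7452
  seg 2: a=-4 b=-91/828 c=289/207 d=-1997/7452
  seg 3: a=1 b=427/414 c=-841/828 d=841/7452
S(1/2) = -14395/4416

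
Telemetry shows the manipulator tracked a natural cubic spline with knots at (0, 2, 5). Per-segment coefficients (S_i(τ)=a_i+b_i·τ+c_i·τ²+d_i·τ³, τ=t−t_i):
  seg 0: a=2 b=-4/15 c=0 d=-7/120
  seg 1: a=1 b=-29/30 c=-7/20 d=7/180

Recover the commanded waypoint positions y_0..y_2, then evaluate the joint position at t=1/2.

y_0 = S_0(0) = a_0 = 2
y_1 = S_1(0) = a_1 = 1
y_2 = S_1(3) = -4
t_q=1/2 is in segment 0 (τ=1/2); S_0(τ)=119/64

y_0=2 y_1=1 y_2=-4
S(1/2) = 119/64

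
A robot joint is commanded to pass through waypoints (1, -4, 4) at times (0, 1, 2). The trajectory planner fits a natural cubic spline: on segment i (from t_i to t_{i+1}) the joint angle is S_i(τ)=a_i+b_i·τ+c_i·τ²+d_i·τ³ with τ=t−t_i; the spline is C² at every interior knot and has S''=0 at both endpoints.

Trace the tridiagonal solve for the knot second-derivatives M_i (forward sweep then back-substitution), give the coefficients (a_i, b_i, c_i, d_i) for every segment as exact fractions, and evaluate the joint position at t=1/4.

  seg 0: a=1 b=-33/4 c=0 d=13/4
  seg 1: a=-4 b=3/2 c=39/4 d=-13/4
S(1/4) = -259/256

Δ: Δ0=-5, Δ1=8
row 1: diag=4, rhs=78; c'=1/4, d'=39/2
back: M1=39/2
M: M0=0, M1=39/2, M2=0
seg 0: a=1, c=M0/2=0, d=(M1−M0)/(6·1)=13/4, b=Δ0−h0·(2M0+M1)/6=-33/4
seg 1: a=-4, c=M1/2=39/4, d=(M2−M1)/(6·1)=-13/4, b=Δ1−h1·(2M1+M2)/6=3/2
t_q=1/4 → seg 0, τ=1/4; S=1+-33/4·τ+0·τ²+13/4·τ³=-259/256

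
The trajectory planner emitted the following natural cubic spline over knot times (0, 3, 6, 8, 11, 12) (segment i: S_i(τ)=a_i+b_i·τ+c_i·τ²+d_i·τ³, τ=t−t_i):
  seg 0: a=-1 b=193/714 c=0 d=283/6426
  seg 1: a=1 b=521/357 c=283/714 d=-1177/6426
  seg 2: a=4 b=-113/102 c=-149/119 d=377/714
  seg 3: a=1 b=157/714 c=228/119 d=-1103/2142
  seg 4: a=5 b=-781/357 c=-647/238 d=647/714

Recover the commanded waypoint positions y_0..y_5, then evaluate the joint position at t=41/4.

y_0=-1 y_1=1 y_2=4 y_3=1 y_4=5 y_5=1
S(41/4) = 81169/15232

y_0 = S_0(0) = a_0 = -1
y_1 = S_1(0) = a_1 = 1
y_2 = S_2(0) = a_2 = 4
y_3 = S_3(0) = a_3 = 1
y_4 = S_4(0) = a_4 = 5
y_5 = S_4(1) = 1
t_q=41/4 is in segment 3 (τ=9/4); S_3(τ)=81169/15232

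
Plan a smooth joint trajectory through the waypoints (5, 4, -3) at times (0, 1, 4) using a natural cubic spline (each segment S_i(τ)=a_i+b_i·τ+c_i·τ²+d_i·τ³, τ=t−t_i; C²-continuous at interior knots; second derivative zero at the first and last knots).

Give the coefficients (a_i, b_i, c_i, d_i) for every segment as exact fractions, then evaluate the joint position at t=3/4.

  seg 0: a=5 b=-5/6 c=0 d=-1/6
  seg 1: a=4 b=-4/3 c=-1/2 d=1/18
S(3/4) = 551/128

Δ: Δ0=-1, Δ1=-7/3
row 1: diag=8, rhs=-8; c'=3/8, d'=-1
back: M1=-1
M: M0=0, M1=-1, M2=0
seg 0: a=5, c=M0/2=0, d=(M1−M0)/(6·1)=-1/6, b=Δ0−h0·(2M0+M1)/6=-5/6
seg 1: a=4, c=M1/2=-1/2, d=(M2−M1)/(6·3)=1/18, b=Δ1−h1·(2M1+M2)/6=-4/3
t_q=3/4 → seg 0, τ=3/4; S=5+-5/6·τ+0·τ²+-1/6·τ³=551/128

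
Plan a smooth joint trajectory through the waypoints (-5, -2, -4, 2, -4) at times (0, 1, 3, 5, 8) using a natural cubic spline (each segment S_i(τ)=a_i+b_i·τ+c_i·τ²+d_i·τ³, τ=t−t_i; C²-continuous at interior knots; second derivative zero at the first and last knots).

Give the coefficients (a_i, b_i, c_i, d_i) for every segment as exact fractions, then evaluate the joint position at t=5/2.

Δ: Δ0=3, Δ1=-1, Δ2=3, Δ3=-2
row 1: diag=6, rhs=-24; c'=1/3, d'=-4
row 2: denom=8−2·1/3=22/3; d'=(24−2·-4)/(22/3)=48/11
row 3: denom=10−2·3/11=104/11; d'=(-30−2·48/11)/(104/11)=-213/52
back: M3=-213/52
back: M2=48/11−3/11·-213/52=285/52
back: M1=-4−1/3·285/52=-303/52
M: M0=0, M1=-303/52, M2=285/52, M3=-213/52, M4=0
seg 0: a=-5, c=M0/2=0, d=(M1−M0)/(6·1)=-101/104, b=Δ0−h0·(2M0+M1)/6=413/104
seg 1: a=-2, c=M1/2=-303/104, d=(M2−M1)/(6·2)=49/52, b=Δ1−h1·(2M1+M2)/6=55/52
seg 2: a=-4, c=M2/2=285/104, d=(M3−M2)/(6·2)=-83/104, b=Δ2−h2·(2M2+M3)/6=37/52
seg 3: a=2, c=M3/2=-213/104, d=(M4−M3)/(6·3)=71/312, b=Δ3−h3·(2M3+M4)/6=109/52
t_q=5/2 → seg 1, τ=3/2; S=-2+55/52·τ+-303/104·τ²+49/52·τ³=-197/52

  seg 0: a=-5 b=413/104 c=0 d=-101/104
  seg 1: a=-2 b=55/52 c=-303/104 d=49/52
  seg 2: a=-4 b=37/52 c=285/104 d=-83/104
  seg 3: a=2 b=109/52 c=-213/104 d=71/312
S(5/2) = -197/52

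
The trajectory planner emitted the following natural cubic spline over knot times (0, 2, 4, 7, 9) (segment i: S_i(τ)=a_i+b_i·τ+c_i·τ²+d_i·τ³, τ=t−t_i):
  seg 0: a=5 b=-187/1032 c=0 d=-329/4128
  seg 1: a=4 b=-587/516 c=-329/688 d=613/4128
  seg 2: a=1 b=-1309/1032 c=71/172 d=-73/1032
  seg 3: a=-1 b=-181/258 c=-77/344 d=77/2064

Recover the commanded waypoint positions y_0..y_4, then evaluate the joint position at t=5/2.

y_0 = S_0(0) = a_0 = 5
y_1 = S_1(0) = a_1 = 4
y_2 = S_2(0) = a_2 = 1
y_3 = S_3(0) = a_3 = -1
y_4 = S_3(2) = -3
t_q=5/2 is in segment 1 (τ=1/2); S_1(τ)=36659/11008

y_0=5 y_1=4 y_2=1 y_3=-1 y_4=-3
S(5/2) = 36659/11008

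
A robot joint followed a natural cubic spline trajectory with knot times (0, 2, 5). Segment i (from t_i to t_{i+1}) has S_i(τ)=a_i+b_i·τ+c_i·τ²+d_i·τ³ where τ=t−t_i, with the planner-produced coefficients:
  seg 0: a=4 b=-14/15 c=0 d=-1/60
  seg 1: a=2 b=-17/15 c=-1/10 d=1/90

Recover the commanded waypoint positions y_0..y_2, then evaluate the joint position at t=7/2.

y_0=4 y_1=2 y_2=-2
S(7/2) = 9/80

y_0 = S_0(0) = a_0 = 4
y_1 = S_1(0) = a_1 = 2
y_2 = S_1(3) = -2
t_q=7/2 is in segment 1 (τ=3/2); S_1(τ)=9/80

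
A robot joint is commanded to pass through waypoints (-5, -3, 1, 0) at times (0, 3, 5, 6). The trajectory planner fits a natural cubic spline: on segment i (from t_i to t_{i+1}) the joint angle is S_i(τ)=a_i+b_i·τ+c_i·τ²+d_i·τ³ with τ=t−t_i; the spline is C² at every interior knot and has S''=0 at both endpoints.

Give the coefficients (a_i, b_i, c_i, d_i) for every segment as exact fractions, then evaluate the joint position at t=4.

Δ: Δ0=2/3, Δ1=2, Δ2=-1
row 1: diag=10, rhs=8; c'=1/5, d'=4/5
row 2: denom=6−2·1/5=28/5; d'=(-18−2·4/5)/(28/5)=-7/2
back: M2=-7/2
back: M1=4/5−1/5·-7/2=3/2
M: M0=0, M1=3/2, M2=-7/2, M3=0
seg 0: a=-5, c=M0/2=0, d=(M1−M0)/(6·3)=1/12, b=Δ0−h0·(2M0+M1)/6=-1/12
seg 1: a=-3, c=M1/2=3/4, d=(M2−M1)/(6·2)=-5/12, b=Δ1−h1·(2M1+M2)/6=13/6
seg 2: a=1, c=M2/2=-7/4, d=(M3−M2)/(6·1)=7/12, b=Δ2−h2·(2M2+M3)/6=1/6
t_q=4 → seg 1, τ=1; S=-3+13/6·τ+3/4·τ²+-5/12·τ³=-1/2

  seg 0: a=-5 b=-1/12 c=0 d=1/12
  seg 1: a=-3 b=13/6 c=3/4 d=-5/12
  seg 2: a=1 b=1/6 c=-7/4 d=7/12
S(4) = -1/2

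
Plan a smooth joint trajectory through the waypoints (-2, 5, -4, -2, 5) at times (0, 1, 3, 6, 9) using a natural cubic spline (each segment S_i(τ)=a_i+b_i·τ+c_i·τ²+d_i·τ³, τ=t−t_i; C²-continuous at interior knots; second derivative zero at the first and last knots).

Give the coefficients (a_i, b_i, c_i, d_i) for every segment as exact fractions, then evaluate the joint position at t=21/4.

  seg 0: a=-2 b=37/4 c=0 d=-9/4
  seg 1: a=5 b=5/2 c=-27/4 d=13/8
  seg 2: a=-4 b=-5 c=3 d=-10/27
  seg 3: a=-2 b=3 c=-1/3 d=1/27
S(21/4) = -137/32

Δ: Δ0=7, Δ1=-9/2, Δ2=2/3, Δ3=7/3
row 1: diag=6, rhs=-69; c'=1/3, d'=-23/2
row 2: denom=10−2·1/3=28/3; d'=(31−2·-23/2)/(28/3)=81/14
row 3: denom=12−3·9/28=309/28; d'=(10−3·81/14)/(309/28)=-2/3
back: M3=-2/3
back: M2=81/14−9/28·-2/3=6
back: M1=-23/2−1/3·6=-27/2
M: M0=0, M1=-27/2, M2=6, M3=-2/3, M4=0
seg 0: a=-2, c=M0/2=0, d=(M1−M0)/(6·1)=-9/4, b=Δ0−h0·(2M0+M1)/6=37/4
seg 1: a=5, c=M1/2=-27/4, d=(M2−M1)/(6·2)=13/8, b=Δ1−h1·(2M1+M2)/6=5/2
seg 2: a=-4, c=M2/2=3, d=(M3−M2)/(6·3)=-10/27, b=Δ2−h2·(2M2+M3)/6=-5
seg 3: a=-2, c=M3/2=-1/3, d=(M4−M3)/(6·3)=1/27, b=Δ3−h3·(2M3+M4)/6=3
t_q=21/4 → seg 2, τ=9/4; S=-4+-5·τ+3·τ²+-10/27·τ³=-137/32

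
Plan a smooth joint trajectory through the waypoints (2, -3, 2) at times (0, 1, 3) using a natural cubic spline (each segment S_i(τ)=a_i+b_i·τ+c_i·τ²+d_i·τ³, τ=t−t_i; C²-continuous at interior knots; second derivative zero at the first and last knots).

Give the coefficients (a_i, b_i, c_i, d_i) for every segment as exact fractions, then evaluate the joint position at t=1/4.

Δ: Δ0=-5, Δ1=5/2
row 1: diag=6, rhs=45; c'=1/3, d'=15/2
back: M1=15/2
M: M0=0, M1=15/2, M2=0
seg 0: a=2, c=M0/2=0, d=(M1−M0)/(6·1)=5/4, b=Δ0−h0·(2M0+M1)/6=-25/4
seg 1: a=-3, c=M1/2=15/4, d=(M2−M1)/(6·2)=-5/8, b=Δ1−h1·(2M1+M2)/6=-5/2
t_q=1/4 → seg 0, τ=1/4; S=2+-25/4·τ+0·τ²+5/4·τ³=117/256

  seg 0: a=2 b=-25/4 c=0 d=5/4
  seg 1: a=-3 b=-5/2 c=15/4 d=-5/8
S(1/4) = 117/256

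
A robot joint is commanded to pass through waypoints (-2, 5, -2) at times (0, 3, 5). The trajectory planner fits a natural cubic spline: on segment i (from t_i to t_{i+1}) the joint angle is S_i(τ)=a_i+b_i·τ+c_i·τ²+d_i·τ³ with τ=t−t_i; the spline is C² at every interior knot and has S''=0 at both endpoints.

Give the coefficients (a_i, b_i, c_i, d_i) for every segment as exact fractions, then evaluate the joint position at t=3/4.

  seg 0: a=-2 b=49/12 c=0 d=-7/36
  seg 1: a=5 b=-7/6 c=-7/4 d=7/24
S(3/4) = 251/256

Δ: Δ0=7/3, Δ1=-7/2
row 1: diag=10, rhs=-35; c'=1/5, d'=-7/2
back: M1=-7/2
M: M0=0, M1=-7/2, M2=0
seg 0: a=-2, c=M0/2=0, d=(M1−M0)/(6·3)=-7/36, b=Δ0−h0·(2M0+M1)/6=49/12
seg 1: a=5, c=M1/2=-7/4, d=(M2−M1)/(6·2)=7/24, b=Δ1−h1·(2M1+M2)/6=-7/6
t_q=3/4 → seg 0, τ=3/4; S=-2+49/12·τ+0·τ²+-7/36·τ³=251/256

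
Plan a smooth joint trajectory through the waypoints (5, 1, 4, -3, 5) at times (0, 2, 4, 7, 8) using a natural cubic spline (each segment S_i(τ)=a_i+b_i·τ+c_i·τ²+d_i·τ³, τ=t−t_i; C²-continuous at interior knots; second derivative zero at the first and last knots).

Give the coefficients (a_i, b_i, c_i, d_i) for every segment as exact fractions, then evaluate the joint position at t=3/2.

  seg 0: a=5 b=-5447/1608 c=0 d=2231/6432
  seg 1: a=1 b=623/804 c=2231/1072 d=-5527/6432
  seg 2: a=4 b=-1949/1608 c=-206/67 d=4343/4824
  seg 3: a=-3 b=3737/804 c=2695/536 d=-2695/1608
S(3/2) = 18687/17152

Δ: Δ0=-2, Δ1=3/2, Δ2=-7/3, Δ3=8
row 1: diag=8, rhs=21; c'=1/4, d'=21/8
row 2: denom=10−2·1/4=19/2; d'=(-23−2·21/8)/(19/2)=-113/38
row 3: denom=8−3·6/19=134/19; d'=(62−3·-113/38)/(134/19)=2695/268
back: M3=2695/268
back: M2=-113/38−6/19·2695/268=-412/67
back: M1=21/8−1/4·-412/67=2231/536
M: M0=0, M1=2231/536, M2=-412/67, M3=2695/268, M4=0
seg 0: a=5, c=M0/2=0, d=(M1−M0)/(6·2)=2231/6432, b=Δ0−h0·(2M0+M1)/6=-5447/1608
seg 1: a=1, c=M1/2=2231/1072, d=(M2−M1)/(6·2)=-5527/6432, b=Δ1−h1·(2M1+M2)/6=623/804
seg 2: a=4, c=M2/2=-206/67, d=(M3−M2)/(6·3)=4343/4824, b=Δ2−h2·(2M2+M3)/6=-1949/1608
seg 3: a=-3, c=M3/2=2695/536, d=(M4−M3)/(6·1)=-2695/1608, b=Δ3−h3·(2M3+M4)/6=3737/804
t_q=3/2 → seg 0, τ=3/2; S=5+-5447/1608·τ+0·τ²+2231/6432·τ³=18687/17152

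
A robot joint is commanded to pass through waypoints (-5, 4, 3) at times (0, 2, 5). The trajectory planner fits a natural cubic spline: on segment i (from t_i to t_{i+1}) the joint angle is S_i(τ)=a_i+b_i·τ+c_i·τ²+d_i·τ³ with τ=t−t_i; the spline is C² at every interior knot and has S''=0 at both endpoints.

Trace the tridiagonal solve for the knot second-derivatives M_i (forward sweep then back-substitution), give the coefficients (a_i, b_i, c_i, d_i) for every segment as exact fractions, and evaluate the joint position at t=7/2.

  seg 0: a=-5 b=82/15 c=0 d=-29/120
  seg 1: a=4 b=77/30 c=-29/20 d=29/180
S(7/2) = 821/160

Δ: Δ0=9/2, Δ1=-1/3
row 1: diag=10, rhs=-29; c'=3/10, d'=-29/10
back: M1=-29/10
M: M0=0, M1=-29/10, M2=0
seg 0: a=-5, c=M0/2=0, d=(M1−M0)/(6·2)=-29/120, b=Δ0−h0·(2M0+M1)/6=82/15
seg 1: a=4, c=M1/2=-29/20, d=(M2−M1)/(6·3)=29/180, b=Δ1−h1·(2M1+M2)/6=77/30
t_q=7/2 → seg 1, τ=3/2; S=4+77/30·τ+-29/20·τ²+29/180·τ³=821/160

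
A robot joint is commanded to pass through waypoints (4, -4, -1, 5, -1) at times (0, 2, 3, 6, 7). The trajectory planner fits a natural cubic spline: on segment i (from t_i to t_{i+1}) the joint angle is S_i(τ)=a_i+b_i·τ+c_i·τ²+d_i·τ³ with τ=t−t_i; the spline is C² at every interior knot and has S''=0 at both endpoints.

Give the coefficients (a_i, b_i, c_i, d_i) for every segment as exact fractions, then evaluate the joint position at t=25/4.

Δ: Δ0=-4, Δ1=3, Δ2=2, Δ3=-6
row 1: diag=6, rhs=42; c'=1/6, d'=7
row 2: denom=8−1·1/6=47/6; d'=(-6−1·7)/(47/6)=-78/47
row 3: denom=8−3·18/47=322/47; d'=(-48−3·-78/47)/(322/47)=-1011/161
back: M3=-1011/161
back: M2=-78/47−18/47·-1011/161=120/161
back: M1=7−1/6·120/161=1107/161
M: M0=0, M1=1107/161, M2=120/161, M3=-1011/161, M4=0
seg 0: a=4, c=M0/2=0, d=(M1−M0)/(6·2)=369/644, b=Δ0−h0·(2M0+M1)/6=-1013/161
seg 1: a=-4, c=M1/2=1107/322, d=(M2−M1)/(6·1)=-47/46, b=Δ1−h1·(2M1+M2)/6=94/161
seg 2: a=-1, c=M2/2=60/161, d=(M3−M2)/(6·3)=-377/966, b=Δ2−h2·(2M2+M3)/6=1415/322
seg 3: a=5, c=M3/2=-1011/322, d=(M4−M3)/(6·1)=337/322, b=Δ3−h3·(2M3+M4)/6=-629/161
t_q=25/4 → seg 3, τ=1/4; S=5+-629/161·τ+-1011/322·τ²+337/322·τ³=11315/2944

  seg 0: a=4 b=-1013/161 c=0 d=369/644
  seg 1: a=-4 b=94/161 c=1107/322 d=-47/46
  seg 2: a=-1 b=1415/322 c=60/161 d=-377/966
  seg 3: a=5 b=-629/161 c=-1011/322 d=337/322
S(25/4) = 11315/2944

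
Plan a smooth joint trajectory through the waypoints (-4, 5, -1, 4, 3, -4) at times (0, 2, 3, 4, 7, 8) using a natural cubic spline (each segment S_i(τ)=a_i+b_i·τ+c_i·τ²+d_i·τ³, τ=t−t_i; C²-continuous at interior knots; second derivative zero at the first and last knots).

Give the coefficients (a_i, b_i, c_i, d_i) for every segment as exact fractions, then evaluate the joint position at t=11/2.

  seg 0: a=-4 b=67103/7302 c=0 d=-8561/7302
  seg 1: a=5 b=-35629/7302 c=-8561/1217 d=43183/7302
  seg 2: a=-1 b=-4406/3651 c=26061/2434 d=-32861/7302
  seg 3: a=4 b=48971/7302 c=-3400/1217 d=3265/21906
  seg 4: a=3 b=-22022/3651 c=-3535/2434 d=3535/7302
S(11/2) = 161167/19472

Δ: Δ0=9/2, Δ1=-6, Δ2=5, Δ3=-1/3, Δ4=-7
row 1: diag=6, rhs=-63; c'=1/6, d'=-21/2
row 2: denom=4−1·1/6=23/6; d'=(66−1·-21/2)/(23/6)=459/23
row 3: denom=8−1·6/23=178/23; d'=(-32−1·459/23)/(178/23)=-1195/178
row 4: denom=8−3·69/178=1217/178; d'=(-40−3·-1195/178)/(1217/178)=-3535/1217
back: M4=-3535/1217
back: M3=-1195/178−69/178·-3535/1217=-6800/1217
back: M2=459/23−6/23·-6800/1217=26061/1217
back: M1=-21/2−1/6·26061/1217=-17122/1217
M: M0=0, M1=-17122/1217, M2=26061/1217, M3=-6800/1217, M4=-3535/1217, M5=0
seg 0: a=-4, c=M0/2=0, d=(M1−M0)/(6·2)=-8561/7302, b=Δ0−h0·(2M0+M1)/6=67103/7302
seg 1: a=5, c=M1/2=-8561/1217, d=(M2−M1)/(6·1)=43183/7302, b=Δ1−h1·(2M1+M2)/6=-35629/7302
seg 2: a=-1, c=M2/2=26061/2434, d=(M3−M2)/(6·1)=-32861/7302, b=Δ2−h2·(2M2+M3)/6=-4406/3651
seg 3: a=4, c=M3/2=-3400/1217, d=(M4−M3)/(6·3)=3265/21906, b=Δ3−h3·(2M3+M4)/6=48971/7302
seg 4: a=3, c=M4/2=-3535/2434, d=(M5−M4)/(6·1)=3535/7302, b=Δ4−h4·(2M4+M5)/6=-22022/3651
t_q=11/2 → seg 3, τ=3/2; S=4+48971/7302·τ+-3400/1217·τ²+3265/21906·τ³=161167/19472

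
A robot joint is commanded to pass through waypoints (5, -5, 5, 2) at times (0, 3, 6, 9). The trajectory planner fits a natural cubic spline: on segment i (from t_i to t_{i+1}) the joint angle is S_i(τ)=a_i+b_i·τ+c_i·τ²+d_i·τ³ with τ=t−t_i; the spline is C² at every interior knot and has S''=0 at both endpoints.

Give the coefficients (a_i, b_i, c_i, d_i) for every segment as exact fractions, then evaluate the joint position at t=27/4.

  seg 0: a=5 b=-27/5 c=0 d=31/135
  seg 1: a=-5 b=4/5 c=31/15 d=-11/27
  seg 2: a=5 b=11/5 c=-8/5 d=8/45
S(27/4) = 233/40

Δ: Δ0=-10/3, Δ1=10/3, Δ2=-1
row 1: diag=12, rhs=40; c'=1/4, d'=10/3
row 2: denom=12−3·1/4=45/4; d'=(-26−3·10/3)/(45/4)=-16/5
back: M2=-16/5
back: M1=10/3−1/4·-16/5=62/15
M: M0=0, M1=62/15, M2=-16/5, M3=0
seg 0: a=5, c=M0/2=0, d=(M1−M0)/(6·3)=31/135, b=Δ0−h0·(2M0+M1)/6=-27/5
seg 1: a=-5, c=M1/2=31/15, d=(M2−M1)/(6·3)=-11/27, b=Δ1−h1·(2M1+M2)/6=4/5
seg 2: a=5, c=M2/2=-8/5, d=(M3−M2)/(6·3)=8/45, b=Δ2−h2·(2M2+M3)/6=11/5
t_q=27/4 → seg 2, τ=3/4; S=5+11/5·τ+-8/5·τ²+8/45·τ³=233/40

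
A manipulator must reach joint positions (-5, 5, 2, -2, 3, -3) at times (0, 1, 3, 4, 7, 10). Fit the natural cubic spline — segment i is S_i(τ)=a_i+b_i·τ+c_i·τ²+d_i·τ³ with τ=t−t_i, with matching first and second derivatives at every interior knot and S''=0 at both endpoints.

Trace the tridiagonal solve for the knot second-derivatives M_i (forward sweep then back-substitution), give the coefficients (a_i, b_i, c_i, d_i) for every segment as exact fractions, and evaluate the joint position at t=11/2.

  seg 0: a=-5 b=4049/339 c=0 d=-659/339
  seg 1: a=5 b=2072/339 c=-659/113 d=2747/2712
  seg 2: a=2 b=-3431/678 c=111/452 d=1105/1356
  seg 3: a=-2 b=-2881/1356 c=304/113 d=-5803/12204
  seg 4: a=3 b=799/678 c=-2155/1356 d=2155/12204
S(11/2) = -2671/3616

Δ: Δ0=10, Δ1=-3/2, Δ2=-4, Δ3=5/3, Δ4=-2
row 1: diag=6, rhs=-69; c'=1/3, d'=-23/2
row 2: denom=6−2·1/3=16/3; d'=(-15−2·-23/2)/(16/3)=3/2
row 3: denom=8−1·3/16=125/16; d'=(34−1·3/2)/(125/16)=104/25
row 4: denom=12−3·48/125=1356/125; d'=(-22−3·104/25)/(1356/125)=-2155/678
back: M4=-2155/678
back: M3=104/25−48/125·-2155/678=608/113
back: M2=3/2−3/16·608/113=111/226
back: M1=-23/2−1/3·111/226=-1318/113
M: M0=0, M1=-1318/113, M2=111/226, M3=608/113, M4=-2155/678, M5=0
seg 0: a=-5, c=M0/2=0, d=(M1−M0)/(6·1)=-659/339, b=Δ0−h0·(2M0+M1)/6=4049/339
seg 1: a=5, c=M1/2=-659/113, d=(M2−M1)/(6·2)=2747/2712, b=Δ1−h1·(2M1+M2)/6=2072/339
seg 2: a=2, c=M2/2=111/452, d=(M3−M2)/(6·1)=1105/1356, b=Δ2−h2·(2M2+M3)/6=-3431/678
seg 3: a=-2, c=M3/2=304/113, d=(M4−M3)/(6·3)=-5803/12204, b=Δ3−h3·(2M3+M4)/6=-2881/1356
seg 4: a=3, c=M4/2=-2155/1356, d=(M5−M4)/(6·3)=2155/12204, b=Δ4−h4·(2M4+M5)/6=799/678
t_q=11/2 → seg 3, τ=3/2; S=-2+-2881/1356·τ+304/113·τ²+-5803/12204·τ³=-2671/3616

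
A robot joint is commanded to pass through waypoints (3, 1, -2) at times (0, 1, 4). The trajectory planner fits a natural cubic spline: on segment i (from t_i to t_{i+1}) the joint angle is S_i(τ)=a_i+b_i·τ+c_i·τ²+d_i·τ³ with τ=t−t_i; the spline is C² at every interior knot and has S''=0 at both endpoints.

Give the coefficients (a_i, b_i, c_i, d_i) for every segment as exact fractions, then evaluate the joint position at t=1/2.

  seg 0: a=3 b=-17/8 c=0 d=1/8
  seg 1: a=1 b=-7/4 c=3/8 d=-1/24
S(1/2) = 125/64

Δ: Δ0=-2, Δ1=-1
row 1: diag=8, rhs=6; c'=3/8, d'=3/4
back: M1=3/4
M: M0=0, M1=3/4, M2=0
seg 0: a=3, c=M0/2=0, d=(M1−M0)/(6·1)=1/8, b=Δ0−h0·(2M0+M1)/6=-17/8
seg 1: a=1, c=M1/2=3/8, d=(M2−M1)/(6·3)=-1/24, b=Δ1−h1·(2M1+M2)/6=-7/4
t_q=1/2 → seg 0, τ=1/2; S=3+-17/8·τ+0·τ²+1/8·τ³=125/64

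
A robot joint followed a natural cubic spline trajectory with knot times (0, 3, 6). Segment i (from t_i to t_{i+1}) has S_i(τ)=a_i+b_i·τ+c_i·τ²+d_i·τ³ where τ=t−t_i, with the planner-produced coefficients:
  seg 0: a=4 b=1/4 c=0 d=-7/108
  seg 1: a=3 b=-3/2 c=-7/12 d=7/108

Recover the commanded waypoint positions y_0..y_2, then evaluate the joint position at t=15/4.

y_0=4 y_1=3 y_2=-5
S(15/4) = 403/256

y_0 = S_0(0) = a_0 = 4
y_1 = S_1(0) = a_1 = 3
y_2 = S_1(3) = -5
t_q=15/4 is in segment 1 (τ=3/4); S_1(τ)=403/256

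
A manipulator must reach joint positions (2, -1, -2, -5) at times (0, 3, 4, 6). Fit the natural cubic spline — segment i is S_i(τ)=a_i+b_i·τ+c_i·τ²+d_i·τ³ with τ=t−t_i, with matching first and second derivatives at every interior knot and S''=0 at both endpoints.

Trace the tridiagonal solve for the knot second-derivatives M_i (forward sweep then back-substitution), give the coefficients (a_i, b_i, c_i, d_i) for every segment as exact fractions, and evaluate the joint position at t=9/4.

  seg 0: a=2 b=-97/94 c=0 d=1/282
  seg 1: a=-1 b=-44/47 c=3/94 d=-9/94
  seg 2: a=-2 b=-109/94 c=-12/47 d=2/47
S(9/4) = -1693/6016

Δ: Δ0=-1, Δ1=-1, Δ2=-3/2
row 1: diag=8, rhs=0; c'=1/8, d'=0
row 2: denom=6−1·1/8=47/8; d'=(-3−1·0)/(47/8)=-24/47
back: M2=-24/47
back: M1=0−1/8·-24/47=3/47
M: M0=0, M1=3/47, M2=-24/47, M3=0
seg 0: a=2, c=M0/2=0, d=(M1−M0)/(6·3)=1/282, b=Δ0−h0·(2M0+M1)/6=-97/94
seg 1: a=-1, c=M1/2=3/94, d=(M2−M1)/(6·1)=-9/94, b=Δ1−h1·(2M1+M2)/6=-44/47
seg 2: a=-2, c=M2/2=-12/47, d=(M3−M2)/(6·2)=2/47, b=Δ2−h2·(2M2+M3)/6=-109/94
t_q=9/4 → seg 0, τ=9/4; S=2+-97/94·τ+0·τ²+1/282·τ³=-1693/6016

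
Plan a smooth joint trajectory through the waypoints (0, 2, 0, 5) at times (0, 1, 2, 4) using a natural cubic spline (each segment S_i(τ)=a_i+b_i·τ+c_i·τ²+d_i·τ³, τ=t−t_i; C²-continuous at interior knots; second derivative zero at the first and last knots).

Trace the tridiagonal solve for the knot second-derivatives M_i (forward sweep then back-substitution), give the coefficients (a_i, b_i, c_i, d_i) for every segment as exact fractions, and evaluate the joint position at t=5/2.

  seg 0: a=0 b=149/46 c=0 d=-57/46
  seg 1: a=2 b=-11/23 c=-171/46 d=101/46
  seg 2: a=0 b=-61/46 c=66/23 d=-11/23
S(5/2) = -1/184

Δ: Δ0=2, Δ1=-2, Δ2=5/2
row 1: diag=4, rhs=-24; c'=1/4, d'=-6
row 2: denom=6−1·1/4=23/4; d'=(27−1·-6)/(23/4)=132/23
back: M2=132/23
back: M1=-6−1/4·132/23=-171/23
M: M0=0, M1=-171/23, M2=132/23, M3=0
seg 0: a=0, c=M0/2=0, d=(M1−M0)/(6·1)=-57/46, b=Δ0−h0·(2M0+M1)/6=149/46
seg 1: a=2, c=M1/2=-171/46, d=(M2−M1)/(6·1)=101/46, b=Δ1−h1·(2M1+M2)/6=-11/23
seg 2: a=0, c=M2/2=66/23, d=(M3−M2)/(6·2)=-11/23, b=Δ2−h2·(2M2+M3)/6=-61/46
t_q=5/2 → seg 2, τ=1/2; S=0+-61/46·τ+66/23·τ²+-11/23·τ³=-1/184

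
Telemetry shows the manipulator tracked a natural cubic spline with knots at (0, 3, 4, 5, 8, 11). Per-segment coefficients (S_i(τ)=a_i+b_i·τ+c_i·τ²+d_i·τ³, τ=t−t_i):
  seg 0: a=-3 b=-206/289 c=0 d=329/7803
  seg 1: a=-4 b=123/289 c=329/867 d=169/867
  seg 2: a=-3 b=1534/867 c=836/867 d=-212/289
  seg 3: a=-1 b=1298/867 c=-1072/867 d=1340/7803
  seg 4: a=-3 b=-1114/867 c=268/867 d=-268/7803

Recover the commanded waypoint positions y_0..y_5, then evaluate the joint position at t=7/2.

y_0 = S_0(0) = a_0 = -3
y_1 = S_1(0) = a_1 = -4
y_2 = S_2(0) = a_2 = -3
y_3 = S_3(0) = a_3 = -1
y_4 = S_4(0) = a_4 = -3
y_5 = S_4(3) = -5
t_q=7/2 is in segment 1 (τ=1/2); S_1(τ)=-25441/6936

y_0=-3 y_1=-4 y_2=-3 y_3=-1 y_4=-3 y_5=-5
S(7/2) = -25441/6936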